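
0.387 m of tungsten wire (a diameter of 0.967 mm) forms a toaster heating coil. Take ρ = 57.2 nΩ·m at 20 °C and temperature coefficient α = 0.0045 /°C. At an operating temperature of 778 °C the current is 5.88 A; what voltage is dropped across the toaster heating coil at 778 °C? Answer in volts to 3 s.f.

0.782 V

ρ = 57.2 nΩ·m = 5.72×10^-8 Ω·m
A = π(d/2)² = π(4.8350e-04 m)² = 7.344e-07 m²
R₍20₎ = ρL/A = (5.72×10^-8)(0.387)/(7.344e-07) = 0.03014 Ω
R₍778₎ = R₍20₎(1 + αΔT) = 0.03014 × (1 + 0.0045×758) = 0.133 Ω
V = IR = 5.88 × 0.133 = 0.782 V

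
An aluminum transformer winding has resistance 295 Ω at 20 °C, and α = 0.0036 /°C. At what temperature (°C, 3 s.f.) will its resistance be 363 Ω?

84.0 °C

R = R₀(1 + α(T − T₀)) ⇒ T = T₀ + (R/R₀ − 1)/α
T = 20 + (363/295 − 1)/0.0036 = 20 + (0.2305)/0.0036 = 84.0 °C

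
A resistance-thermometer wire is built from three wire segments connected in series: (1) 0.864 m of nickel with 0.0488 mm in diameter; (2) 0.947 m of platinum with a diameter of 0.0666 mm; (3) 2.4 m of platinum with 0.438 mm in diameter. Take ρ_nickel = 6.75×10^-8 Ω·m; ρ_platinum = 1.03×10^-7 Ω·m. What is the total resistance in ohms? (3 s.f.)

Seg 1: A = π(d/2)² = π(2.4400e-05 m)² = 1.870e-09 m²
R_1 = (6.75×10^-8)(0.864)/(1.870e-09) = 31.18 Ω
Seg 2: A = π(d/2)² = π(3.3300e-05 m)² = 3.484e-09 m²
R_2 = (1.03×10^-7)(0.947)/(3.484e-09) = 28 Ω
Seg 3: A = π(d/2)² = π(2.1900e-04 m)² = 1.507e-07 m²
R_3 = (1.03×10^-7)(2.4)/(1.507e-07) = 1.641 Ω
R_total = R_1 + R_2 + R_3 = 60.8 Ω

60.8 Ω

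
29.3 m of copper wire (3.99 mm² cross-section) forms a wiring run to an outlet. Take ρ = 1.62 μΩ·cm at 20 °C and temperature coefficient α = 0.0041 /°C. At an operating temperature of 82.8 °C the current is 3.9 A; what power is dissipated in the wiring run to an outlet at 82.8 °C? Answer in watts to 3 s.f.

ρ = 1.62 μΩ·cm = 1.62×10^-8 Ω·m
A = 3.99 mm² = 3.990e-06 m²
R₍20₎ = ρL/A = (1.62×10^-8)(29.3)/(3.990e-06) = 0.119 Ω
R₍82.8₎ = R₍20₎(1 + αΔT) = 0.119 × (1 + 0.0041×62.8) = 0.1496 Ω
P = I²R = (3.9)² × 0.1496 = 2.28 W

2.28 W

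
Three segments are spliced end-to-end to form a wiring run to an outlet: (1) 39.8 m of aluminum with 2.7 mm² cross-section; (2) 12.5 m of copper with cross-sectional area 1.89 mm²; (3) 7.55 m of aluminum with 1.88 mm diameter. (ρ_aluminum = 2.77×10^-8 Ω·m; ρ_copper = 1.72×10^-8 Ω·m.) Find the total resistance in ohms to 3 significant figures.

Seg 1: A = 2.7 mm² = 2.700e-06 m²
R_1 = (2.77×10^-8)(39.8)/(2.700e-06) = 0.4083 Ω
Seg 2: A = 1.89 mm² = 1.890e-06 m²
R_2 = (1.72×10^-8)(12.5)/(1.890e-06) = 0.1138 Ω
Seg 3: A = π(d/2)² = π(9.4000e-04 m)² = 2.776e-06 m²
R_3 = (2.77×10^-8)(7.55)/(2.776e-06) = 0.07534 Ω
R_total = R_1 + R_2 + R_3 = 0.597 Ω

0.597 Ω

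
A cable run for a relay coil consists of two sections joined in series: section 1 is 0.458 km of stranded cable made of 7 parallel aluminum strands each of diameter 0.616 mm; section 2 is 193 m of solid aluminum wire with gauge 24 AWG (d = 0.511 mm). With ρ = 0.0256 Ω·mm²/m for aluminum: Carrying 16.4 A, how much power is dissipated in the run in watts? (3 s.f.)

ρ = 0.0256 Ω·mm²/m = 2.56×10^-8 Ω·m
Section 1: A_strand = π(3.0800e-04)² = 2.980e-07 m²; R₁ = ρL/(N·A_s) = (2.56×10^-8)(458)/(7×2.980e-07) = 5.62 Ω
Section 2: A = π(0.511/2 mm)² = π(2.5550e-04 m)² = 2.051e-07 m²
R₂ = (2.56×10^-8)(193)/(2.051e-07) = 24.09 Ω
R = R₁ + R₂ = 29.71 Ω
P = I²R = (16.4)² × 29.71 = 7990 W

7990 W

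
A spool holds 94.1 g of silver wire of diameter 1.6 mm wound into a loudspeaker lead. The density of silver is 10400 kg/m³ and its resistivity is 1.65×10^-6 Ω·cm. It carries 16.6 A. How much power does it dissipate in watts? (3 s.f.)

ρ = 1.65×10^-6 Ω·cm = 1.65×10^-8 Ω·m
A = π(d/2)² = π(8.0000e-04 m)² = 2.0106e-06 m²
L = m/(density·A) = 0.0941/(10400×2.0106e-06) = 4.5 m
R = ρL/A = (1.65×10^-8)(4.5)/(2.0106e-06) = 0.03693 Ω
P = I²R = (16.6)² × 0.03693 = 10.2 W

10.2 W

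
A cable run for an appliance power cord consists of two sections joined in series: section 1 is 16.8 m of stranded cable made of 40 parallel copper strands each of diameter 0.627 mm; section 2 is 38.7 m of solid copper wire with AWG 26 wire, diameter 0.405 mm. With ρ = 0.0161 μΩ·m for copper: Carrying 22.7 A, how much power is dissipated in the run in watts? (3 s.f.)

ρ = 0.0161 μΩ·m = 1.61×10^-8 Ω·m
Section 1: A_strand = π(3.1350e-04)² = 3.088e-07 m²; R₁ = ρL/(N·A_s) = (1.61×10^-8)(16.8)/(40×3.088e-07) = 0.0219 Ω
Section 2: A = π(0.405/2 mm)² = π(2.0250e-04 m)² = 1.288e-07 m²
R₂ = (1.61×10^-8)(38.7)/(1.288e-07) = 4.837 Ω
R = R₁ + R₂ = 4.858 Ω
P = I²R = (22.7)² × 4.858 = 2500 W

2500 W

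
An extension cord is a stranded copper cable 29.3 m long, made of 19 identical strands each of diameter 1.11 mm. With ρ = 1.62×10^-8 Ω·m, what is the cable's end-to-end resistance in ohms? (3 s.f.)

A_strand = π(5.5500e-04 m)² = 9.677e-07 m²
R_strand = ρL/A = (1.62×10^-8)(29.3)/(9.677e-07) = 0.4905 Ω
R_total = R_strand/N = 0.4905/19 = 0.0258 Ω

0.0258 Ω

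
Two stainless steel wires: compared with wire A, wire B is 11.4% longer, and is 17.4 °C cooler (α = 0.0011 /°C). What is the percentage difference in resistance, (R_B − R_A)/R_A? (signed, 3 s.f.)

9.27%

R ∝ ρL/d² with ρ ∝ (1+αΔT), so R_B/R_A = (1 + 11.4/100) × (1 − 0.0011×17.4)
= 1.114 × 0.9809 = 1.093
(R_B − R_A)/R_A = 1.093 − 1 = 9.27%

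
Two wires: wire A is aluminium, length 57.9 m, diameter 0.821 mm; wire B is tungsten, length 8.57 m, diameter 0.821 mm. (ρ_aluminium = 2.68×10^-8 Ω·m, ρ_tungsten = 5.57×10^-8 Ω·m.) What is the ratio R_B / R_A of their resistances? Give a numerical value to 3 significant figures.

0.308

R ∝ ρL/d², so R_B/R_A = (ρ_B/ρ_A) × (L_B/L_A)
= (5.57×10^-8/2.68×10^-8) × (8.57/57.9) = 0.308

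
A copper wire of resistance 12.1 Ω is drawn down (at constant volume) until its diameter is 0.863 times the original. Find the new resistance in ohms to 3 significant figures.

Volume constant ⇒ L' = L/r² with r = 0.863. R' = ρL'/A' = ρ(L/r²)/(πr²d₀²/4) = R/r⁴.
R' = 1.803 × 12.1 = 21.8 Ω

21.8 Ω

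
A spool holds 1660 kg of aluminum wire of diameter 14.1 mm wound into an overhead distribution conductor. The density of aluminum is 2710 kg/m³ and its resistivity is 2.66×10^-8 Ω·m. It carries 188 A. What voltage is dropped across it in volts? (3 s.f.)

A = π(d/2)² = π(7.0500e-03 m)² = 1.5615e-04 m²
L = m/(density·A) = 1660/(2710×1.5615e-04) = 3923 m
R = ρL/A = (2.66×10^-8)(3923)/(1.5615e-04) = 0.6683 Ω
V = IR = 188 × 0.6683 = 126 V

126 V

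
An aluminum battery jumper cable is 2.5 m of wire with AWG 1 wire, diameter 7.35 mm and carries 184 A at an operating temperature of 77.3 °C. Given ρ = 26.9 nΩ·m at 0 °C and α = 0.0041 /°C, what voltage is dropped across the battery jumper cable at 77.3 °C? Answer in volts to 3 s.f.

ρ = 26.9 nΩ·m = 2.69×10^-8 Ω·m
A = π(7.35/2 mm)² = π(3.6750e-03 m)² = 4.243e-05 m²
R₍0₎ = ρL/A = (2.69×10^-8)(2.5)/(4.243e-05) = 0.001585 Ω
R₍77.3₎ = R₍0₎(1 + αΔT) = 0.001585 × (1 + 0.0041×77.3) = 0.002087 Ω
V = IR = 184 × 0.002087 = 0.384 V

0.384 V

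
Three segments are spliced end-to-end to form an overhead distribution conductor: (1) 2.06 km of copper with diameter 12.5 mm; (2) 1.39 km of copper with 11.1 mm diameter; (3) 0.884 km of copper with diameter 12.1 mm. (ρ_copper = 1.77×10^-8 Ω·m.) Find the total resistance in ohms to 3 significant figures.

Seg 1: A = π(d/2)² = π(6.2500e-03 m)² = 1.227e-04 m²
R_1 = (1.77×10^-8)(2060)/(1.227e-04) = 0.2971 Ω
Seg 2: A = π(d/2)² = π(5.5500e-03 m)² = 9.677e-05 m²
R_2 = (1.77×10^-8)(1390)/(9.677e-05) = 0.2542 Ω
Seg 3: A = π(d/2)² = π(6.0500e-03 m)² = 1.150e-04 m²
R_3 = (1.77×10^-8)(884)/(1.150e-04) = 0.1361 Ω
R_total = R_1 + R_2 + R_3 = 0.687 Ω

0.687 Ω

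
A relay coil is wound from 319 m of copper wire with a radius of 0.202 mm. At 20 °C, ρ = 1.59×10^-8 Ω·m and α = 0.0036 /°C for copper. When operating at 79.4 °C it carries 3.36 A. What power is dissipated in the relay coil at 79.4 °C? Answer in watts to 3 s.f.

A = πr² = π(2.0200e-04 m)² = 1.282e-07 m²
R₍20₎ = ρL/A = (1.59×10^-8)(319)/(1.282e-07) = 39.57 Ω
R₍79.4₎ = R₍20₎(1 + αΔT) = 39.57 × (1 + 0.0036×59.4) = 48.03 Ω
P = I²R = (3.36)² × 48.03 = 542 W

542 W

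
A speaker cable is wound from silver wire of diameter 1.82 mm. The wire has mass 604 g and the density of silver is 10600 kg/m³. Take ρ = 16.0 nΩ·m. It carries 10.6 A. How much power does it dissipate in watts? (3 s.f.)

15.1 W

ρ = 16.0 nΩ·m = 1.60×10^-8 Ω·m
A = π(d/2)² = π(9.1000e-04 m)² = 2.6016e-06 m²
L = m/(density·A) = 0.604/(10600×2.6016e-06) = 21.9 m
R = ρL/A = (1.60×10^-8)(21.9)/(2.6016e-06) = 0.1347 Ω
P = I²R = (10.6)² × 0.1347 = 15.1 W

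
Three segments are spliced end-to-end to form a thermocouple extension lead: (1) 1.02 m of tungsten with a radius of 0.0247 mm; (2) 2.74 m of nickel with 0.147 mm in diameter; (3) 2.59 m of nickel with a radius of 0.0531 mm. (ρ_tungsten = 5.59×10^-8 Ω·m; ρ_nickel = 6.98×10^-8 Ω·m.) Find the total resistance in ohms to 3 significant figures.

61.4 Ω

Seg 1: A = πr² = π(2.4700e-05 m)² = 1.917e-09 m²
R_1 = (5.59×10^-8)(1.02)/(1.917e-09) = 29.75 Ω
Seg 2: A = π(d/2)² = π(7.3500e-05 m)² = 1.697e-08 m²
R_2 = (6.98×10^-8)(2.74)/(1.697e-08) = 11.27 Ω
Seg 3: A = πr² = π(5.3100e-05 m)² = 8.858e-09 m²
R_3 = (6.98×10^-8)(2.59)/(8.858e-09) = 20.41 Ω
R_total = R_1 + R_2 + R_3 = 61.4 Ω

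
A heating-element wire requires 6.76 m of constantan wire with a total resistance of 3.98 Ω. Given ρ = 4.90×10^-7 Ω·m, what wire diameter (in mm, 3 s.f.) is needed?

A = ρL/R = (4.90×10^-7)(6.76)/(3.98) = 8.323e-07 m²
d = 2√(A/π) = 1.029e-03 m = 1.03 mm

1.03 mm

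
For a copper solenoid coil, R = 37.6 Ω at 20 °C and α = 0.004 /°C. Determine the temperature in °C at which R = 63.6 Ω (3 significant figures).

193 °C

R = R₀(1 + α(T − T₀)) ⇒ T = T₀ + (R/R₀ − 1)/α
T = 20 + (63.6/37.6 − 1)/0.004 = 20 + (0.6915)/0.004 = 193 °C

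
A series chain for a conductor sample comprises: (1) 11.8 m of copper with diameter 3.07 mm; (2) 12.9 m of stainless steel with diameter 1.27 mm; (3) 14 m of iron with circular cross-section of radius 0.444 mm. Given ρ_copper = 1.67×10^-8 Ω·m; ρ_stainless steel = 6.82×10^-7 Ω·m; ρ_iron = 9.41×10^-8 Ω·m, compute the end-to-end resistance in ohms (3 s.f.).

Seg 1: A = π(d/2)² = π(1.5350e-03 m)² = 7.402e-06 m²
R_1 = (1.67×10^-8)(11.8)/(7.402e-06) = 0.02662 Ω
Seg 2: A = π(d/2)² = π(6.3500e-04 m)² = 1.267e-06 m²
R_2 = (6.82×10^-7)(12.9)/(1.267e-06) = 6.945 Ω
Seg 3: A = πr² = π(4.4400e-04 m)² = 6.193e-07 m²
R_3 = (9.41×10^-8)(14)/(6.193e-07) = 2.127 Ω
R_total = R_1 + R_2 + R_3 = 9.10 Ω

9.10 Ω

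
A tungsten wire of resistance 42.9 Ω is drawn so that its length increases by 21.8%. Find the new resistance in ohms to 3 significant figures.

63.6 Ω

k = 1 + 21.8/100 = 1.218; volume constant ⇒ A' = A/k, so R' = k²R.
R' = 1.484 × 42.9 = 63.6 Ω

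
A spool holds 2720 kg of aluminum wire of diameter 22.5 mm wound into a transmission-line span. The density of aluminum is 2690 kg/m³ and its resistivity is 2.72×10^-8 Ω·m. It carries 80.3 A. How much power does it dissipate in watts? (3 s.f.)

1120 W

A = π(d/2)² = π(1.1250e-02 m)² = 3.9761e-04 m²
L = m/(density·A) = 2720/(2690×3.9761e-04) = 2543 m
R = ρL/A = (2.72×10^-8)(2543)/(3.9761e-04) = 0.174 Ω
P = I²R = (80.3)² × 0.174 = 1120 W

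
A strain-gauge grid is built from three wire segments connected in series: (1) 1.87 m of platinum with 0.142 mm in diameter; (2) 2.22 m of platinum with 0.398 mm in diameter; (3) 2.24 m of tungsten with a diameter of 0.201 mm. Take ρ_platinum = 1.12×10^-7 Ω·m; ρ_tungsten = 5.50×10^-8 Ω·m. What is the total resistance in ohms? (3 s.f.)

19.1 Ω

Seg 1: A = π(d/2)² = π(7.1000e-05 m)² = 1.584e-08 m²
R_1 = (1.12×10^-7)(1.87)/(1.584e-08) = 13.22 Ω
Seg 2: A = π(d/2)² = π(1.9900e-04 m)² = 1.244e-07 m²
R_2 = (1.12×10^-7)(2.22)/(1.244e-07) = 1.999 Ω
Seg 3: A = π(d/2)² = π(1.0050e-04 m)² = 3.173e-08 m²
R_3 = (5.50×10^-8)(2.24)/(3.173e-08) = 3.883 Ω
R_total = R_1 + R_2 + R_3 = 19.1 Ω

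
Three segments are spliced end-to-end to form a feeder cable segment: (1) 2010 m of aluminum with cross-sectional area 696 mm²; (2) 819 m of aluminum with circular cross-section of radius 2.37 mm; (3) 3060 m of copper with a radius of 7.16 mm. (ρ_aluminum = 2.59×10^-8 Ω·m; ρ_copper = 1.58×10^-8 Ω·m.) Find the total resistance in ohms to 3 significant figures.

1.58 Ω

Seg 1: A = 696 mm² = 6.960e-04 m²
R_1 = (2.59×10^-8)(2010)/(6.960e-04) = 0.0748 Ω
Seg 2: A = πr² = π(2.3700e-03 m)² = 1.765e-05 m²
R_2 = (2.59×10^-8)(819)/(1.765e-05) = 1.202 Ω
Seg 3: A = πr² = π(7.1600e-03 m)² = 1.611e-04 m²
R_3 = (1.58×10^-8)(3060)/(1.611e-04) = 0.3002 Ω
R_total = R_1 + R_2 + R_3 = 1.58 Ω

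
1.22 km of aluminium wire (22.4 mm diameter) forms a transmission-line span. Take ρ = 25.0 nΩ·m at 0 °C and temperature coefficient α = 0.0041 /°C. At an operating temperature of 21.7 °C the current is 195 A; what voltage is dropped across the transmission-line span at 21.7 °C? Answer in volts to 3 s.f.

ρ = 25.0 nΩ·m = 2.50×10^-8 Ω·m
A = π(d/2)² = π(1.1200e-02 m)² = 3.941e-04 m²
R₍0₎ = ρL/A = (2.50×10^-8)(1220)/(3.941e-04) = 0.0774 Ω
R₍21.7₎ = R₍0₎(1 + αΔT) = 0.0774 × (1 + 0.0041×21.7) = 0.08428 Ω
V = IR = 195 × 0.08428 = 16.4 V

16.4 V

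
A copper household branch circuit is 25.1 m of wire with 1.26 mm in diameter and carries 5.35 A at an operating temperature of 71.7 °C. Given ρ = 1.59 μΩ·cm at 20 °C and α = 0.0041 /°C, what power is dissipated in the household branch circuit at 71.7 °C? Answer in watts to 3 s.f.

11.1 W

ρ = 1.59 μΩ·cm = 1.59×10^-8 Ω·m
A = π(d/2)² = π(6.3000e-04 m)² = 1.247e-06 m²
R₍20₎ = ρL/A = (1.59×10^-8)(25.1)/(1.247e-06) = 0.3201 Ω
R₍71.7₎ = R₍20₎(1 + αΔT) = 0.3201 × (1 + 0.0041×51.7) = 0.3879 Ω
P = I²R = (5.35)² × 0.3879 = 11.1 W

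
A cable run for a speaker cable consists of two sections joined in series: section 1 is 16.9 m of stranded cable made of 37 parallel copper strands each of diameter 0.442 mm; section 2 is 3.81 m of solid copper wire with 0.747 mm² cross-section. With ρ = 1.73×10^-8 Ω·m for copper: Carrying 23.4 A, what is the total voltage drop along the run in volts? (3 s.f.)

Section 1: A_strand = π(2.2100e-04)² = 1.534e-07 m²; R₁ = ρL/(N·A_s) = (1.73×10^-8)(16.9)/(37×1.534e-07) = 0.0515 Ω
Section 2: A = 0.747 mm² = 7.470e-07 m²
R₂ = (1.73×10^-8)(3.81)/(7.470e-07) = 0.08824 Ω
R = R₁ + R₂ = 0.1397 Ω
V = IR = 23.4 × 0.1397 = 3.27 V

3.27 V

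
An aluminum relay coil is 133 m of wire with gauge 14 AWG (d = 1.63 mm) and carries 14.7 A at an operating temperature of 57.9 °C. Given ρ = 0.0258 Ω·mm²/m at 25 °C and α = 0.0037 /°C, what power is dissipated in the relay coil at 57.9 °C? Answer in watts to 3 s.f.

ρ = 0.0258 Ω·mm²/m = 2.58×10^-8 Ω·m
A = π(1.63/2 mm)² = π(8.1500e-04 m)² = 2.087e-06 m²
R₍25₎ = ρL/A = (2.58×10^-8)(133)/(2.087e-06) = 1.644 Ω
R₍57.9₎ = R₍25₎(1 + αΔT) = 1.644 × (1 + 0.0037×32.9) = 1.845 Ω
P = I²R = (14.7)² × 1.845 = 399 W

399 W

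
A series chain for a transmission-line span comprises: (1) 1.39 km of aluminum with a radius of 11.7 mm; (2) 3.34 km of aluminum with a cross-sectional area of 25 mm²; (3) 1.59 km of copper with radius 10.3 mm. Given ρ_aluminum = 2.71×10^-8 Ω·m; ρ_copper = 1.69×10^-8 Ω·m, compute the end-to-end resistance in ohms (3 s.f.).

3.79 Ω

Seg 1: A = πr² = π(1.1700e-02 m)² = 4.301e-04 m²
R_1 = (2.71×10^-8)(1390)/(4.301e-04) = 0.08759 Ω
Seg 2: A = 25 mm² = 2.500e-05 m²
R_2 = (2.71×10^-8)(3340)/(2.500e-05) = 3.621 Ω
Seg 3: A = πr² = π(1.0300e-02 m)² = 3.333e-04 m²
R_3 = (1.69×10^-8)(1590)/(3.333e-04) = 0.08062 Ω
R_total = R_1 + R_2 + R_3 = 3.79 Ω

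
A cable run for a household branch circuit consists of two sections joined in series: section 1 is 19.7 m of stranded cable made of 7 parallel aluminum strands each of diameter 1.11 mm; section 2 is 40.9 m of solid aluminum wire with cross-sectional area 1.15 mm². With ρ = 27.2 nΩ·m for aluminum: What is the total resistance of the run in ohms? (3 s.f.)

1.05 Ω

ρ = 27.2 nΩ·m = 2.72×10^-8 Ω·m
Section 1: A_strand = π(5.5500e-04)² = 9.677e-07 m²; R₁ = ρL/(N·A_s) = (2.72×10^-8)(19.7)/(7×9.677e-07) = 0.0791 Ω
Section 2: A = 1.15 mm² = 1.150e-06 m²
R₂ = (2.72×10^-8)(40.9)/(1.150e-06) = 0.9674 Ω
R = R₁ + R₂ = 1.05 Ω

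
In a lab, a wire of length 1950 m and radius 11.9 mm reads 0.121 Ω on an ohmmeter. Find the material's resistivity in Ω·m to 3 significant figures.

A = πr² = π(1.1900e-02 m)² = 4.449e-04 m²
ρ = RA/L = (0.121)(4.449e-04)/(1950) = 2.76×10^-8 Ω·m

2.76×10^-8 Ω·m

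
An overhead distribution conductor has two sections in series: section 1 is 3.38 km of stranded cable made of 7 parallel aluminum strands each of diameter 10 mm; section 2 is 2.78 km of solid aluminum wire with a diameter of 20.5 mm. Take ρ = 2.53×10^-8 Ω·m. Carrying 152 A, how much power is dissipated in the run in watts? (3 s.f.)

8520 W

Section 1: A_strand = π(5.0000e-03)² = 7.854e-05 m²; R₁ = ρL/(N·A_s) = (2.53×10^-8)(3380)/(7×7.854e-05) = 0.1555 Ω
Section 2: A = π(d/2)² = π(1.0250e-02 m)² = 3.301e-04 m²
R₂ = (2.53×10^-8)(2780)/(3.301e-04) = 0.2131 Ω
R = R₁ + R₂ = 0.3686 Ω
P = I²R = (152)² × 0.3686 = 8520 W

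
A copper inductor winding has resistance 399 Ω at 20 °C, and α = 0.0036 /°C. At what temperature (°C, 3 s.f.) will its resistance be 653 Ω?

197 °C

R = R₀(1 + α(T − T₀)) ⇒ T = T₀ + (R/R₀ − 1)/α
T = 20 + (653/399 − 1)/0.0036 = 20 + (0.6366)/0.0036 = 197 °C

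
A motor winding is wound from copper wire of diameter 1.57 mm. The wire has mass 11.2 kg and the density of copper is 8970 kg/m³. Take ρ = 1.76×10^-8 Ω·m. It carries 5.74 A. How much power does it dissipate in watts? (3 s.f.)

A = π(d/2)² = π(7.8500e-04 m)² = 1.9359e-06 m²
L = m/(density·A) = 11.2/(8970×1.9359e-06) = 645 m
R = ρL/A = (1.76×10^-8)(645)/(1.9359e-06) = 5.864 Ω
P = I²R = (5.74)² × 5.864 = 193 W

193 W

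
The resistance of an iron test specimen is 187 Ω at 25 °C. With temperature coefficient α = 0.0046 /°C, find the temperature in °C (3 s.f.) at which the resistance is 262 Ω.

112 °C

R = R₀(1 + α(T − T₀)) ⇒ T = T₀ + (R/R₀ − 1)/α
T = 25 + (262/187 − 1)/0.0046 = 25 + (0.4011)/0.0046 = 112 °C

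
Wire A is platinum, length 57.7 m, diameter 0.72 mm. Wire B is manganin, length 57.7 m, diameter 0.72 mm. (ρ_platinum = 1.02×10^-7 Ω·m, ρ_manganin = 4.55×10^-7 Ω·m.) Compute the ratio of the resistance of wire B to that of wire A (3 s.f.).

4.46

R ∝ ρL/d², so R_B/R_A = (ρ_B/ρ_A)
= (4.55×10^-7/1.02×10^-7) = 4.46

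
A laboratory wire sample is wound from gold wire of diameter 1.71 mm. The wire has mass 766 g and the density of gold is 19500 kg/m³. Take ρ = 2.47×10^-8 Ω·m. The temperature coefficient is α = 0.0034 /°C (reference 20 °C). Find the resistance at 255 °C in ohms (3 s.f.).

0.331 Ω

A = π(d/2)² = π(8.5500e-04 m)² = 2.2966e-06 m²
L = m/(density·A) = 0.766/(19500×2.2966e-06) = 17.1 m
R = ρL/A = (2.47×10^-8)(17.1)/(2.2966e-06) = 0.184 Ω
R(255 °C) = 0.184 × (1 + 0.0034×235) = 0.331 Ω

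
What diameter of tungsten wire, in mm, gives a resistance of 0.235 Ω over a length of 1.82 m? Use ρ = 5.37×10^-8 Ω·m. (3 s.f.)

0.728 mm

A = ρL/R = (5.37×10^-8)(1.82)/(0.235) = 4.159e-07 m²
d = 2√(A/π) = 7.277e-04 m = 0.728 mm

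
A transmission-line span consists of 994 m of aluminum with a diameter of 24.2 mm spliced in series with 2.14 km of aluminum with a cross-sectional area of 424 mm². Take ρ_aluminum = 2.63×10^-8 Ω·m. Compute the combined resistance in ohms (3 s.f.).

0.190 Ω

Segment 1: A = π(d/2)² = π(1.2100e-02 m)² = 4.600e-04 m²
R₁ = ρL/A = (2.63×10^-8)(994)/(4.600e-04) = 0.05684 Ω
Segment 2: A = 424 mm² = 4.240e-04 m²
R₂ = (2.63×10^-8)(2140)/(4.240e-04) = 0.1327 Ω
R = R₁ + R₂ = 0.190 Ω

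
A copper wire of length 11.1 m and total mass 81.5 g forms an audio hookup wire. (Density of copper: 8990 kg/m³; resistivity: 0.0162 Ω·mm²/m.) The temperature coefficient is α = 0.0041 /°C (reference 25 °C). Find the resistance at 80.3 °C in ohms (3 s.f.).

0.270 Ω

ρ = 0.0162 Ω·mm²/m = 1.62×10^-8 Ω·m
A = m/(density·L) = 0.0815/(8990×11.1) = 8.1672e-07 m²
R = ρL/A = (1.62×10^-8)(11.1)/(8.1672e-07) = 0.2202 Ω
R(80.3 °C) = 0.2202 × (1 + 0.0041×55.3) = 0.270 Ω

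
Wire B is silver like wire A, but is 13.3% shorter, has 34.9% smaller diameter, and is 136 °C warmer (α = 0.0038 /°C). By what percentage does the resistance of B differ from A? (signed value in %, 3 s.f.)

R ∝ ρL/d² with ρ ∝ (1+αΔT), so R_B/R_A = (1 − 13.3/100) × (1 − 34.9/100)⁻² × (1 + 0.0038×136)
= 0.867 × 2.36 × 1.517 = 3.103
(R_B − R_A)/R_A = 3.103 − 1 = 210%

210%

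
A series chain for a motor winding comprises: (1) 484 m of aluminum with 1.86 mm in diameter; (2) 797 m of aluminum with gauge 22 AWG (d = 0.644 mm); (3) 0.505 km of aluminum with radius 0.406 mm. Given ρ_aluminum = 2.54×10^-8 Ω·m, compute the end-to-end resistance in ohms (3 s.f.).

91.4 Ω

Seg 1: A = π(d/2)² = π(9.3000e-04 m)² = 2.717e-06 m²
R_1 = (2.54×10^-8)(484)/(2.717e-06) = 4.524 Ω
Seg 2: A = π(0.644/2 mm)² = π(3.2200e-04 m)² = 3.257e-07 m²
R_2 = (2.54×10^-8)(797)/(3.257e-07) = 62.15 Ω
Seg 3: A = πr² = π(4.0600e-04 m)² = 5.178e-07 m²
R_3 = (2.54×10^-8)(505)/(5.178e-07) = 24.77 Ω
R_total = R_1 + R_2 + R_3 = 91.4 Ω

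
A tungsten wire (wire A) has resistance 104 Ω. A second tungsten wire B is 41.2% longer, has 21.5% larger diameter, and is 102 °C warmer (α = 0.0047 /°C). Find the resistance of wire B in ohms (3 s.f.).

R ∝ ρL/d² with ρ ∝ (1+αΔT), so R_B/R_A = (1 + 41.2/100) × (1 + 21.5/100)⁻² × (1 + 0.0047×102)
= 1.412 × 0.6774 × 1.479 = 1.415
R_B = 1.415 × 104 = 147 Ω

147 Ω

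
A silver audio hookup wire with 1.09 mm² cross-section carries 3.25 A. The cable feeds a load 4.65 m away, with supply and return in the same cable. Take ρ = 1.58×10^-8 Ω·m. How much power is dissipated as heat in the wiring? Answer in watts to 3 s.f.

1.42 W

A = 1.09 mm² = 1.090e-06 m²
Total conductor length (both ways) L = 2 × 4.65 = 9.3 m
R = ρL/A = (1.58×10^-8)(9.3)/(1.090e-06) = 0.1348 Ω
P = I²R = (3.25)² × 0.1348 = 1.42 W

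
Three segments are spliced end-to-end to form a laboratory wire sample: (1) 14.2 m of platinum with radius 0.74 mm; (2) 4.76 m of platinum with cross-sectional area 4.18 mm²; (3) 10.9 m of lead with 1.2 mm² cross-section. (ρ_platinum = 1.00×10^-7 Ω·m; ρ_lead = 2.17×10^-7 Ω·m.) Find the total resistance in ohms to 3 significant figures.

2.91 Ω

Seg 1: A = πr² = π(7.4000e-04 m)² = 1.720e-06 m²
R_1 = (1.00×10^-7)(14.2)/(1.720e-06) = 0.8254 Ω
Seg 2: A = 4.18 mm² = 4.180e-06 m²
R_2 = (1.00×10^-7)(4.76)/(4.180e-06) = 0.1139 Ω
Seg 3: A = 1.2 mm² = 1.200e-06 m²
R_3 = (2.17×10^-7)(10.9)/(1.200e-06) = 1.971 Ω
R_total = R_1 + R_2 + R_3 = 2.91 Ω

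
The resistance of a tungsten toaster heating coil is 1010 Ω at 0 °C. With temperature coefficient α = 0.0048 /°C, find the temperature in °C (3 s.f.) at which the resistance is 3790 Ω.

R = R₀(1 + α(T − T₀)) ⇒ T = T₀ + (R/R₀ − 1)/α
T = 0 + (3790/1010 − 1)/0.0048 = 0 + (2.752)/0.0048 = 573 °C

573 °C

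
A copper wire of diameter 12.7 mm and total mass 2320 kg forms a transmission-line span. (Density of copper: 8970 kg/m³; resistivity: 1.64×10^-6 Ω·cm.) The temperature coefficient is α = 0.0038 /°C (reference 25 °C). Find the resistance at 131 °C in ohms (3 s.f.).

ρ = 1.64×10^-6 Ω·cm = 1.64×10^-8 Ω·m
A = π(d/2)² = π(6.3500e-03 m)² = 1.2668e-04 m²
L = m/(density·A) = 2320/(8970×1.2668e-04) = 2042 m
R = ρL/A = (1.64×10^-8)(2042)/(1.2668e-04) = 0.2643 Ω
R(131 °C) = 0.2643 × (1 + 0.0038×106) = 0.371 Ω

0.371 Ω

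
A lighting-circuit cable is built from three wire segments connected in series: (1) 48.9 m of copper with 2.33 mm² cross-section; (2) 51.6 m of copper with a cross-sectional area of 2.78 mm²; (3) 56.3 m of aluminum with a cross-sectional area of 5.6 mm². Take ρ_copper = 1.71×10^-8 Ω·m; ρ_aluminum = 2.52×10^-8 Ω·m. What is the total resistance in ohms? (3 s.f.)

Seg 1: A = 2.33 mm² = 2.330e-06 m²
R_1 = (1.71×10^-8)(48.9)/(2.330e-06) = 0.3589 Ω
Seg 2: A = 2.78 mm² = 2.780e-06 m²
R_2 = (1.71×10^-8)(51.6)/(2.780e-06) = 0.3174 Ω
Seg 3: A = 5.6 mm² = 5.600e-06 m²
R_3 = (2.52×10^-8)(56.3)/(5.600e-06) = 0.2534 Ω
R_total = R_1 + R_2 + R_3 = 0.930 Ω

0.930 Ω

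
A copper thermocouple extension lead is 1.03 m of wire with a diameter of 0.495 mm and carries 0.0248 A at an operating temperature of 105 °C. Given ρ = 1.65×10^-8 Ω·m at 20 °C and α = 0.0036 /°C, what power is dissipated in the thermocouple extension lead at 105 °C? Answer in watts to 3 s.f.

A = π(d/2)² = π(2.4750e-04 m)² = 1.924e-07 m²
R₍20₎ = ρL/A = (1.65×10^-8)(1.03)/(1.924e-07) = 0.08831 Ω
R₍105₎ = R₍20₎(1 + αΔT) = 0.08831 × (1 + 0.0036×85) = 0.1153 Ω
P = I²R = (0.0248)² × 0.1153 = 7.09×10^-5 W

7.09×10^-5 W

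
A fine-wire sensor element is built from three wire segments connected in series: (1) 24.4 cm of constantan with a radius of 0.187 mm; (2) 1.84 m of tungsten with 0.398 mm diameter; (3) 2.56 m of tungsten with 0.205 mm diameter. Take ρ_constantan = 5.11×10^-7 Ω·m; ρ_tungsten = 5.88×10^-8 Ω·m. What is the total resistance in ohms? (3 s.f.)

6.57 Ω

Seg 1: A = πr² = π(1.8700e-04 m)² = 1.099e-07 m²
R_1 = (5.11×10^-7)(0.244)/(1.099e-07) = 1.135 Ω
Seg 2: A = π(d/2)² = π(1.9900e-04 m)² = 1.244e-07 m²
R_2 = (5.88×10^-8)(1.84)/(1.244e-07) = 0.8696 Ω
Seg 3: A = π(d/2)² = π(1.0250e-04 m)² = 3.301e-08 m²
R_3 = (5.88×10^-8)(2.56)/(3.301e-08) = 4.561 Ω
R_total = R_1 + R_2 + R_3 = 6.57 Ω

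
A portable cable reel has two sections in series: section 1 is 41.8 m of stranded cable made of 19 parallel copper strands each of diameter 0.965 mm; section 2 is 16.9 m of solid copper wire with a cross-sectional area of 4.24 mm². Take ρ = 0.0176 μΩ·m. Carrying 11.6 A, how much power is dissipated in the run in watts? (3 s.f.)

16.6 W

ρ = 0.0176 μΩ·m = 1.76×10^-8 Ω·m
Section 1: A_strand = π(4.8250e-04)² = 7.314e-07 m²; R₁ = ρL/(N·A_s) = (1.76×10^-8)(41.8)/(19×7.314e-07) = 0.05294 Ω
Section 2: A = 4.24 mm² = 4.240e-06 m²
R₂ = (1.76×10^-8)(16.9)/(4.240e-06) = 0.07015 Ω
R = R₁ + R₂ = 0.1231 Ω
P = I²R = (11.6)² × 0.1231 = 16.6 W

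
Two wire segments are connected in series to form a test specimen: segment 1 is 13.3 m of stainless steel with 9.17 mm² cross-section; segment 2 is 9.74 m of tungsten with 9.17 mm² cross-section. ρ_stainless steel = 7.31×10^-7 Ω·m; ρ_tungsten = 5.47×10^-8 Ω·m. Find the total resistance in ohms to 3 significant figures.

Segment 1: A = 9.17 mm² = 9.170e-06 m²
R₁ = ρL/A = (7.31×10^-7)(13.3)/(9.170e-06) = 1.06 Ω
R₂ = (5.47×10^-8)(9.74)/(9.170e-06) = 0.0581 Ω
R = R₁ + R₂ = 1.12 Ω

1.12 Ω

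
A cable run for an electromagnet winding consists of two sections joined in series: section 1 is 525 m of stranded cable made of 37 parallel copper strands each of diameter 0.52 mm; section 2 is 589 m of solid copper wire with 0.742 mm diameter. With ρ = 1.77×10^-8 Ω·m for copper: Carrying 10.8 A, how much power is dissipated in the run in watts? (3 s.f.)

Section 1: A_strand = π(2.6000e-04)² = 2.124e-07 m²; R₁ = ρL/(N·A_s) = (1.77×10^-8)(525)/(37×2.124e-07) = 1.183 Ω
Section 2: A = π(d/2)² = π(3.7100e-04 m)² = 4.324e-07 m²
R₂ = (1.77×10^-8)(589)/(4.324e-07) = 24.11 Ω
R = R₁ + R₂ = 25.29 Ω
P = I²R = (10.8)² × 25.29 = 2950 W

2950 W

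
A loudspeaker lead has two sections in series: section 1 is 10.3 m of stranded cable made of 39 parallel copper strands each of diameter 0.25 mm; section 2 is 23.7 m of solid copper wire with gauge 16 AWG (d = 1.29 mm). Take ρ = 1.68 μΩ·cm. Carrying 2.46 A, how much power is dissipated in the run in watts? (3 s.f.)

ρ = 1.68 μΩ·cm = 1.68×10^-8 Ω·m
Section 1: A_strand = π(1.2500e-04)² = 4.909e-08 m²; R₁ = ρL/(N·A_s) = (1.68×10^-8)(10.3)/(39×4.909e-08) = 0.09039 Ω
Section 2: A = π(1.29/2 mm)² = π(6.4500e-04 m)² = 1.307e-06 m²
R₂ = (1.68×10^-8)(23.7)/(1.307e-06) = 0.3046 Ω
R = R₁ + R₂ = 0.395 Ω
P = I²R = (2.46)² × 0.395 = 2.39 W

2.39 W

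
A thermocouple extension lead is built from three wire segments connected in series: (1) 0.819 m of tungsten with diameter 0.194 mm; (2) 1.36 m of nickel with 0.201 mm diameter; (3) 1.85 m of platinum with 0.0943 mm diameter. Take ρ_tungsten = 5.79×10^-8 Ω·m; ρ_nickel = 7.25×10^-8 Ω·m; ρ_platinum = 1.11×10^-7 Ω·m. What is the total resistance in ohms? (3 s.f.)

34.1 Ω

Seg 1: A = π(d/2)² = π(9.7000e-05 m)² = 2.956e-08 m²
R_1 = (5.79×10^-8)(0.819)/(2.956e-08) = 1.604 Ω
Seg 2: A = π(d/2)² = π(1.0050e-04 m)² = 3.173e-08 m²
R_2 = (7.25×10^-8)(1.36)/(3.173e-08) = 3.107 Ω
Seg 3: A = π(d/2)² = π(4.7150e-05 m)² = 6.984e-09 m²
R_3 = (1.11×10^-7)(1.85)/(6.984e-09) = 29.4 Ω
R_total = R_1 + R_2 + R_3 = 34.1 Ω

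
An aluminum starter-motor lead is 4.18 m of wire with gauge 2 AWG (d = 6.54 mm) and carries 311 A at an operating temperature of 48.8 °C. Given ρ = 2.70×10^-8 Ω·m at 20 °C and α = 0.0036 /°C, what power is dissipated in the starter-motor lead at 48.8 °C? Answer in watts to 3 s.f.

359 W

A = π(6.54/2 mm)² = π(3.2700e-03 m)² = 3.359e-05 m²
R₍20₎ = ρL/A = (2.70×10^-8)(4.18)/(3.359e-05) = 0.00336 Ω
R₍48.8₎ = R₍20₎(1 + αΔT) = 0.00336 × (1 + 0.0036×28.8) = 0.003708 Ω
P = I²R = (311)² × 0.003708 = 359 W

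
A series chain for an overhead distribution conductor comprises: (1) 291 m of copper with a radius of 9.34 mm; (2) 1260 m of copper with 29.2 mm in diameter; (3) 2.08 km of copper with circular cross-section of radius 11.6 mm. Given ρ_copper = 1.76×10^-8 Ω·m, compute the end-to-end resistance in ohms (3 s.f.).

Seg 1: A = πr² = π(9.3400e-03 m)² = 2.741e-04 m²
R_1 = (1.76×10^-8)(291)/(2.741e-04) = 0.01869 Ω
Seg 2: A = π(d/2)² = π(1.4600e-02 m)² = 6.697e-04 m²
R_2 = (1.76×10^-8)(1260)/(6.697e-04) = 0.03312 Ω
Seg 3: A = πr² = π(1.1600e-02 m)² = 4.227e-04 m²
R_3 = (1.76×10^-8)(2080)/(4.227e-04) = 0.0866 Ω
R_total = R_1 + R_2 + R_3 = 0.138 Ω

0.138 Ω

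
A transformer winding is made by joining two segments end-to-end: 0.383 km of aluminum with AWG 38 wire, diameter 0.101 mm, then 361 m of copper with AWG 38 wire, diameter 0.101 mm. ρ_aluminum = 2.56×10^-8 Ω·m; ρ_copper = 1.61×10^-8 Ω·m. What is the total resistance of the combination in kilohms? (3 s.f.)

1.95 kΩ

Segment 1: A = π(0.101/2 mm)² = π(5.0500e-05 m)² = 8.012e-09 m²
R₁ = ρL/A = (2.56×10^-8)(383)/(8.012e-09) = 1224 Ω
R₂ = (1.61×10^-8)(361)/(8.012e-09) = 725.4 Ω
R = R₁ + R₂ = 1.95 kΩ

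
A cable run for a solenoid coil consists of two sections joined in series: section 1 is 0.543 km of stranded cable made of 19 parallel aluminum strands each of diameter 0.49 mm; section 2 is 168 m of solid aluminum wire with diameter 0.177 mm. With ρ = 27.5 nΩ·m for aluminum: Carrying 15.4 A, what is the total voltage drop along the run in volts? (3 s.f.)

2960 V

ρ = 27.5 nΩ·m = 2.75×10^-8 Ω·m
Section 1: A_strand = π(2.4500e-04)² = 1.886e-07 m²; R₁ = ρL/(N·A_s) = (2.75×10^-8)(543)/(19×1.886e-07) = 4.168 Ω
Section 2: A = π(d/2)² = π(8.8500e-05 m)² = 2.461e-08 m²
R₂ = (2.75×10^-8)(168)/(2.461e-08) = 187.8 Ω
R = R₁ + R₂ = 191.9 Ω
V = IR = 15.4 × 191.9 = 2960 V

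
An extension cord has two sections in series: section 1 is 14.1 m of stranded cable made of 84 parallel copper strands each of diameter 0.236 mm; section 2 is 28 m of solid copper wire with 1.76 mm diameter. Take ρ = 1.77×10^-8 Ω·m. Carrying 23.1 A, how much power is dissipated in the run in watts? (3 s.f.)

145 W

Section 1: A_strand = π(1.1800e-04)² = 4.374e-08 m²; R₁ = ρL/(N·A_s) = (1.77×10^-8)(14.1)/(84×4.374e-08) = 0.06792 Ω
Section 2: A = π(d/2)² = π(8.8000e-04 m)² = 2.433e-06 m²
R₂ = (1.77×10^-8)(28)/(2.433e-06) = 0.2037 Ω
R = R₁ + R₂ = 0.2716 Ω
P = I²R = (23.1)² × 0.2716 = 145 W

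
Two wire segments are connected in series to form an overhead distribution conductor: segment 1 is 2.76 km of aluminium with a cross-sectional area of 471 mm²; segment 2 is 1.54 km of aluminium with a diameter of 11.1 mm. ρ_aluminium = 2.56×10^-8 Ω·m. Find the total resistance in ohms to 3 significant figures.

Segment 1: A = 471 mm² = 4.710e-04 m²
R₁ = ρL/A = (2.56×10^-8)(2760)/(4.710e-04) = 0.15 Ω
Segment 2: A = π(d/2)² = π(5.5500e-03 m)² = 9.677e-05 m²
R₂ = (2.56×10^-8)(1540)/(9.677e-05) = 0.4074 Ω
R = R₁ + R₂ = 0.557 Ω

0.557 Ω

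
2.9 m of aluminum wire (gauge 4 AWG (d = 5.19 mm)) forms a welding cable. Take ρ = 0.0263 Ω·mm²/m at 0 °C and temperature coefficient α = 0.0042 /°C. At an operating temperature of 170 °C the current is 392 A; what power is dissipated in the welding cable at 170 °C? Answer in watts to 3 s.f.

ρ = 0.0263 Ω·mm²/m = 2.63×10^-8 Ω·m
A = π(5.19/2 mm)² = π(2.5950e-03 m)² = 2.116e-05 m²
R₍0₎ = ρL/A = (2.63×10^-8)(2.9)/(2.116e-05) = 0.003605 Ω
R₍170₎ = R₍0₎(1 + αΔT) = 0.003605 × (1 + 0.0042×170) = 0.006179 Ω
P = I²R = (392)² × 0.006179 = 950 W

950 W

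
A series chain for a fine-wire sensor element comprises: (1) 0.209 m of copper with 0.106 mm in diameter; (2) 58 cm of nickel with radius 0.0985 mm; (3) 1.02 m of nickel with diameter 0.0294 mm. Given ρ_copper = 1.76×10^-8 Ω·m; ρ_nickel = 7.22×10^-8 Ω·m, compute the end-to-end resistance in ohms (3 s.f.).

110 Ω

Seg 1: A = π(d/2)² = π(5.3000e-05 m)² = 8.825e-09 m²
R_1 = (1.76×10^-8)(0.209)/(8.825e-09) = 0.4168 Ω
Seg 2: A = πr² = π(9.8500e-05 m)² = 3.048e-08 m²
R_2 = (7.22×10^-8)(0.58)/(3.048e-08) = 1.374 Ω
Seg 3: A = π(d/2)² = π(1.4700e-05 m)² = 6.789e-10 m²
R_3 = (7.22×10^-8)(1.02)/(6.789e-10) = 108.5 Ω
R_total = R_1 + R_2 + R_3 = 110 Ω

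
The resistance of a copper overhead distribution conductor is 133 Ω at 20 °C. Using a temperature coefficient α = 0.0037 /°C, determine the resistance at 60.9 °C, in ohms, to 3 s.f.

153 Ω

ΔT = 60.9 − 20 = 40.9 °C
R = R₀(1 + αΔT) = 133 × (1 + 0.0037×40.9) = 133 × 1.151 = 153 Ω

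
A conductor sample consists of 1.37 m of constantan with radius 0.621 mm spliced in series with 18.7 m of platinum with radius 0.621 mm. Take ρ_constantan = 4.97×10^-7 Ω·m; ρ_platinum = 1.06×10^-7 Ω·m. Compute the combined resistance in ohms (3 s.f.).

2.20 Ω

Segment 1: A = πr² = π(6.2100e-04 m)² = 1.212e-06 m²
R₁ = ρL/A = (4.97×10^-7)(1.37)/(1.212e-06) = 0.562 Ω
R₂ = (1.06×10^-7)(18.7)/(1.212e-06) = 1.636 Ω
R = R₁ + R₂ = 2.20 Ω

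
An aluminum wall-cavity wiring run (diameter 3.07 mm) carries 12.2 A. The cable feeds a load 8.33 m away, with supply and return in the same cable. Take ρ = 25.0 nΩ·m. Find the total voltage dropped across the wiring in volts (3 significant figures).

ρ = 25.0 nΩ·m = 2.50×10^-8 Ω·m
A = π(d/2)² = π(1.5350e-03 m)² = 7.402e-06 m²
Total conductor length (both ways) L = 2 × 8.33 = 16.66 m
R = ρL/A = (2.50×10^-8)(16.66)/(7.402e-06) = 0.05627 Ω
V = IR = 12.2 × 0.05627 = 0.686 V

0.686 V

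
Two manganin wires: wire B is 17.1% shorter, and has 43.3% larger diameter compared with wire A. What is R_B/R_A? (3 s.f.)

R ∝ L/d², so R_B/R_A = (1 − 17.1/100) × (1 + 43.3/100)⁻²
= 0.829 × 0.487 = 0.404

0.404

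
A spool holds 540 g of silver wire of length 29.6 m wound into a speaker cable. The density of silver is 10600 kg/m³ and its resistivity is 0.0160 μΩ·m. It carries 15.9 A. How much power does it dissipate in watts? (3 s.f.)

ρ = 0.0160 μΩ·m = 1.60×10^-8 Ω·m
A = m/(density·L) = 0.54/(10600×29.6) = 1.7211e-06 m²
R = ρL/A = (1.60×10^-8)(29.6)/(1.7211e-06) = 0.2752 Ω
P = I²R = (15.9)² × 0.2752 = 69.6 W

69.6 W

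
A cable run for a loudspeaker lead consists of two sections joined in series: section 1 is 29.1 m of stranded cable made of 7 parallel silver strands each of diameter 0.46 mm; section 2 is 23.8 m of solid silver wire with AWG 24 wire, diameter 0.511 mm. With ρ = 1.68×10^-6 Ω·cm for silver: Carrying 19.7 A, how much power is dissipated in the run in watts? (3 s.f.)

920 W

ρ = 1.68×10^-6 Ω·cm = 1.68×10^-8 Ω·m
Section 1: A_strand = π(2.3000e-04)² = 1.662e-07 m²; R₁ = ρL/(N·A_s) = (1.68×10^-8)(29.1)/(7×1.662e-07) = 0.4202 Ω
Section 2: A = π(0.511/2 mm)² = π(2.5550e-04 m)² = 2.051e-07 m²
R₂ = (1.68×10^-8)(23.8)/(2.051e-07) = 1.95 Ω
R = R₁ + R₂ = 2.37 Ω
P = I²R = (19.7)² × 2.37 = 920 W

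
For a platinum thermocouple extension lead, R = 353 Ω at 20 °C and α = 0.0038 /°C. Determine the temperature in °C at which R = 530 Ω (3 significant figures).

R = R₀(1 + α(T − T₀)) ⇒ T = T₀ + (R/R₀ − 1)/α
T = 20 + (530/353 − 1)/0.0038 = 20 + (0.5014)/0.0038 = 152 °C

152 °C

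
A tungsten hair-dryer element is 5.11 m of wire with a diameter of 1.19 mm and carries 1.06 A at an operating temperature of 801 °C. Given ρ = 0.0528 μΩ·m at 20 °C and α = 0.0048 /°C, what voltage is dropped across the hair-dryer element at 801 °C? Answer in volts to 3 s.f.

1.22 V

ρ = 0.0528 μΩ·m = 5.28×10^-8 Ω·m
A = π(d/2)² = π(5.9500e-04 m)² = 1.112e-06 m²
R₍20₎ = ρL/A = (5.28×10^-8)(5.11)/(1.112e-06) = 0.2426 Ω
R₍801₎ = R₍20₎(1 + αΔT) = 0.2426 × (1 + 0.0048×781) = 1.152 Ω
V = IR = 1.06 × 1.152 = 1.22 V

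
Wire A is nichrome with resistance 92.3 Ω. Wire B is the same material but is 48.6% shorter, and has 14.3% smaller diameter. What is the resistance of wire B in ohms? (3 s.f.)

R ∝ L/d², so R_B/R_A = (1 − 48.6/100) × (1 − 14.3/100)⁻²
= 0.514 × 1.362 = 0.6998
R_B = 0.6998 × 92.3 = 64.6 Ω

64.6 Ω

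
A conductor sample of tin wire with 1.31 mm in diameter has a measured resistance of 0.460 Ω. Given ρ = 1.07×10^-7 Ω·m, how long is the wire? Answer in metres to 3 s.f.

A = π(d/2)² = π(6.5500e-04 m)² = 1.348e-06 m²
L = RA/ρ = (0.46)(1.348e-06)/(1.07×10^-7) = 5.79 m

5.79 m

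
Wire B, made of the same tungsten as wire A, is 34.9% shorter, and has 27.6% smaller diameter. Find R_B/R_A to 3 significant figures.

1.24

R ∝ L/d², so R_B/R_A = (1 − 34.9/100) × (1 − 27.6/100)⁻²
= 0.651 × 1.908 = 1.24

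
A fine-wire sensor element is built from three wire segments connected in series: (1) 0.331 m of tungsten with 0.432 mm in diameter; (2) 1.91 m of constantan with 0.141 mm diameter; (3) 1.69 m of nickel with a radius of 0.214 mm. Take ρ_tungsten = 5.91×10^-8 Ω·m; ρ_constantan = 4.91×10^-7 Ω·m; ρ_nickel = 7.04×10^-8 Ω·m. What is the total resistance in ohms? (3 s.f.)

61.0 Ω

Seg 1: A = π(d/2)² = π(2.1600e-04 m)² = 1.466e-07 m²
R_1 = (5.91×10^-8)(0.331)/(1.466e-07) = 0.1335 Ω
Seg 2: A = π(d/2)² = π(7.0500e-05 m)² = 1.561e-08 m²
R_2 = (4.91×10^-7)(1.91)/(1.561e-08) = 60.06 Ω
Seg 3: A = πr² = π(2.1400e-04 m)² = 1.439e-07 m²
R_3 = (7.04×10^-8)(1.69)/(1.439e-07) = 0.827 Ω
R_total = R_1 + R_2 + R_3 = 61.0 Ω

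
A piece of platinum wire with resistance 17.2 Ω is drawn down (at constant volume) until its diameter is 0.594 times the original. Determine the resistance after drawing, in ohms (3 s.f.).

138 Ω

Volume constant ⇒ L' = L/r² with r = 0.594. R' = ρL'/A' = ρ(L/r²)/(πr²d₀²/4) = R/r⁴.
R' = 8.033 × 17.2 = 138 Ω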